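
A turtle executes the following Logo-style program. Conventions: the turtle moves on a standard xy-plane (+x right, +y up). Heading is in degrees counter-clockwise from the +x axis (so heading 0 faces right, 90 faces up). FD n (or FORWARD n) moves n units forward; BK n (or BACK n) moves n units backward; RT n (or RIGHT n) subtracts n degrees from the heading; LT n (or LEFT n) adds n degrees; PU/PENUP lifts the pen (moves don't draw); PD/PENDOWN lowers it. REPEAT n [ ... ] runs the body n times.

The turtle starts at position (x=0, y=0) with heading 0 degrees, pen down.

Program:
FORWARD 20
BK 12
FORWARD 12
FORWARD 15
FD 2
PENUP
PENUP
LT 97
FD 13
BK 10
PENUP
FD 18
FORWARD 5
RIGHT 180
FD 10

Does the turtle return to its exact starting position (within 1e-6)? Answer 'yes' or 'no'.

Answer: no

Derivation:
Executing turtle program step by step:
Start: pos=(0,0), heading=0, pen down
FD 20: (0,0) -> (20,0) [heading=0, draw]
BK 12: (20,0) -> (8,0) [heading=0, draw]
FD 12: (8,0) -> (20,0) [heading=0, draw]
FD 15: (20,0) -> (35,0) [heading=0, draw]
FD 2: (35,0) -> (37,0) [heading=0, draw]
PU: pen up
PU: pen up
LT 97: heading 0 -> 97
FD 13: (37,0) -> (35.416,12.903) [heading=97, move]
BK 10: (35.416,12.903) -> (36.634,2.978) [heading=97, move]
PU: pen up
FD 18: (36.634,2.978) -> (34.441,20.843) [heading=97, move]
FD 5: (34.441,20.843) -> (33.831,25.806) [heading=97, move]
RT 180: heading 97 -> 277
FD 10: (33.831,25.806) -> (35.05,15.881) [heading=277, move]
Final: pos=(35.05,15.881), heading=277, 5 segment(s) drawn

Start position: (0, 0)
Final position: (35.05, 15.881)
Distance = 38.48; >= 1e-6 -> NOT closed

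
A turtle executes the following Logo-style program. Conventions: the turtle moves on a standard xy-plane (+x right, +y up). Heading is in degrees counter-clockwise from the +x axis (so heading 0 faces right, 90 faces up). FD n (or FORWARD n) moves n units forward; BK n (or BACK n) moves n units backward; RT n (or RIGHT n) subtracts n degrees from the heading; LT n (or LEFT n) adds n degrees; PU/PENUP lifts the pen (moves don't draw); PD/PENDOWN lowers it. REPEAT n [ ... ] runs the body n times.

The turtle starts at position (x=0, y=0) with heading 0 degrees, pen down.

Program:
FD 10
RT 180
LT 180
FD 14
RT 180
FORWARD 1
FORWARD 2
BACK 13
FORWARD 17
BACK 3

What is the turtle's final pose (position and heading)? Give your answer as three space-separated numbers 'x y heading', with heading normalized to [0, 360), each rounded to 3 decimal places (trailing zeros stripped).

Answer: 20 0 180

Derivation:
Executing turtle program step by step:
Start: pos=(0,0), heading=0, pen down
FD 10: (0,0) -> (10,0) [heading=0, draw]
RT 180: heading 0 -> 180
LT 180: heading 180 -> 0
FD 14: (10,0) -> (24,0) [heading=0, draw]
RT 180: heading 0 -> 180
FD 1: (24,0) -> (23,0) [heading=180, draw]
FD 2: (23,0) -> (21,0) [heading=180, draw]
BK 13: (21,0) -> (34,0) [heading=180, draw]
FD 17: (34,0) -> (17,0) [heading=180, draw]
BK 3: (17,0) -> (20,0) [heading=180, draw]
Final: pos=(20,0), heading=180, 7 segment(s) drawn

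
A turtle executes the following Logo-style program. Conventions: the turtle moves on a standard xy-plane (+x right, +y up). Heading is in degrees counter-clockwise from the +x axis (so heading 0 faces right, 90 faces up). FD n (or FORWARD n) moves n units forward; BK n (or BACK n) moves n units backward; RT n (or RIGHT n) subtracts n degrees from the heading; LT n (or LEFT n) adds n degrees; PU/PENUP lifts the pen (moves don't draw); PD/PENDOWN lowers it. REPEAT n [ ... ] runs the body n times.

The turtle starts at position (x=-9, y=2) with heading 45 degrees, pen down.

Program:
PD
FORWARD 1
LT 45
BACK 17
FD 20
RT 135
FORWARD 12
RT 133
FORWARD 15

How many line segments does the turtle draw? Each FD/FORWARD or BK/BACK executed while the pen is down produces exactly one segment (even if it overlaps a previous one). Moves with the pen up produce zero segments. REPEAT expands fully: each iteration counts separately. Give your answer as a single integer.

Answer: 5

Derivation:
Executing turtle program step by step:
Start: pos=(-9,2), heading=45, pen down
PD: pen down
FD 1: (-9,2) -> (-8.293,2.707) [heading=45, draw]
LT 45: heading 45 -> 90
BK 17: (-8.293,2.707) -> (-8.293,-14.293) [heading=90, draw]
FD 20: (-8.293,-14.293) -> (-8.293,5.707) [heading=90, draw]
RT 135: heading 90 -> 315
FD 12: (-8.293,5.707) -> (0.192,-2.778) [heading=315, draw]
RT 133: heading 315 -> 182
FD 15: (0.192,-2.778) -> (-14.798,-3.302) [heading=182, draw]
Final: pos=(-14.798,-3.302), heading=182, 5 segment(s) drawn
Segments drawn: 5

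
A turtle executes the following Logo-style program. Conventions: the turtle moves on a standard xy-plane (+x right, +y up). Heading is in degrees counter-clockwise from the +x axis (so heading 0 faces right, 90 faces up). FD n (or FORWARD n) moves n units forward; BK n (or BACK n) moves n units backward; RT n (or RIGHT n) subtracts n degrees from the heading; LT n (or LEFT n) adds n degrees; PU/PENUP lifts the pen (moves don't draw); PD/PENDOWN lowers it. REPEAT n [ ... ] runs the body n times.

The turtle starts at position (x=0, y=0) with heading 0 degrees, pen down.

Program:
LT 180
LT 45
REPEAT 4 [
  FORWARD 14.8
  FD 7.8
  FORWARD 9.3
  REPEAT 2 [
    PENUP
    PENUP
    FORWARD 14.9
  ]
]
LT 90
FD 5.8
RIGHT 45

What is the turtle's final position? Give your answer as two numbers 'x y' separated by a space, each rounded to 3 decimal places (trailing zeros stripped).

Answer: -170.413 -178.615

Derivation:
Executing turtle program step by step:
Start: pos=(0,0), heading=0, pen down
LT 180: heading 0 -> 180
LT 45: heading 180 -> 225
REPEAT 4 [
  -- iteration 1/4 --
  FD 14.8: (0,0) -> (-10.465,-10.465) [heading=225, draw]
  FD 7.8: (-10.465,-10.465) -> (-15.981,-15.981) [heading=225, draw]
  FD 9.3: (-15.981,-15.981) -> (-22.557,-22.557) [heading=225, draw]
  REPEAT 2 [
    -- iteration 1/2 --
    PU: pen up
    PU: pen up
    FD 14.9: (-22.557,-22.557) -> (-33.093,-33.093) [heading=225, move]
    -- iteration 2/2 --
    PU: pen up
    PU: pen up
    FD 14.9: (-33.093,-33.093) -> (-43.628,-43.628) [heading=225, move]
  ]
  -- iteration 2/4 --
  FD 14.8: (-43.628,-43.628) -> (-54.094,-54.094) [heading=225, move]
  FD 7.8: (-54.094,-54.094) -> (-59.609,-59.609) [heading=225, move]
  FD 9.3: (-59.609,-59.609) -> (-66.185,-66.185) [heading=225, move]
  REPEAT 2 [
    -- iteration 1/2 --
    PU: pen up
    PU: pen up
    FD 14.9: (-66.185,-66.185) -> (-76.721,-76.721) [heading=225, move]
    -- iteration 2/2 --
    PU: pen up
    PU: pen up
    FD 14.9: (-76.721,-76.721) -> (-87.257,-87.257) [heading=225, move]
  ]
  -- iteration 3/4 --
  FD 14.8: (-87.257,-87.257) -> (-97.722,-97.722) [heading=225, move]
  FD 7.8: (-97.722,-97.722) -> (-103.238,-103.238) [heading=225, move]
  FD 9.3: (-103.238,-103.238) -> (-109.814,-109.814) [heading=225, move]
  REPEAT 2 [
    -- iteration 1/2 --
    PU: pen up
    PU: pen up
    FD 14.9: (-109.814,-109.814) -> (-120.35,-120.35) [heading=225, move]
    -- iteration 2/2 --
    PU: pen up
    PU: pen up
    FD 14.9: (-120.35,-120.35) -> (-130.885,-130.885) [heading=225, move]
  ]
  -- iteration 4/4 --
  FD 14.8: (-130.885,-130.885) -> (-141.351,-141.351) [heading=225, move]
  FD 7.8: (-141.351,-141.351) -> (-146.866,-146.866) [heading=225, move]
  FD 9.3: (-146.866,-146.866) -> (-153.442,-153.442) [heading=225, move]
  REPEAT 2 [
    -- iteration 1/2 --
    PU: pen up
    PU: pen up
    FD 14.9: (-153.442,-153.442) -> (-163.978,-163.978) [heading=225, move]
    -- iteration 2/2 --
    PU: pen up
    PU: pen up
    FD 14.9: (-163.978,-163.978) -> (-174.514,-174.514) [heading=225, move]
  ]
]
LT 90: heading 225 -> 315
FD 5.8: (-174.514,-174.514) -> (-170.413,-178.615) [heading=315, move]
RT 45: heading 315 -> 270
Final: pos=(-170.413,-178.615), heading=270, 3 segment(s) drawn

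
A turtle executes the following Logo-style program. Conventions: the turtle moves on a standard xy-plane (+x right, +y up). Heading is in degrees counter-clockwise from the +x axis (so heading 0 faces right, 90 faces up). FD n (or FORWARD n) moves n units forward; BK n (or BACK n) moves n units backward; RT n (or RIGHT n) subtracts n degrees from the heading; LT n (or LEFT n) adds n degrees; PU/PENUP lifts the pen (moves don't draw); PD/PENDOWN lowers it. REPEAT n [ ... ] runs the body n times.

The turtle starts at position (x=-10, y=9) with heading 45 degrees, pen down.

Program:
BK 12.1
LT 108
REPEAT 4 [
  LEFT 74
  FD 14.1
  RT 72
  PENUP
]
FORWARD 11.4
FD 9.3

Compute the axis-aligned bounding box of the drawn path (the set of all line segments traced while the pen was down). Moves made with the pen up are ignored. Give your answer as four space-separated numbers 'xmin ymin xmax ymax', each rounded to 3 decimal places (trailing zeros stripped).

Executing turtle program step by step:
Start: pos=(-10,9), heading=45, pen down
BK 12.1: (-10,9) -> (-18.556,0.444) [heading=45, draw]
LT 108: heading 45 -> 153
REPEAT 4 [
  -- iteration 1/4 --
  LT 74: heading 153 -> 227
  FD 14.1: (-18.556,0.444) -> (-28.172,-9.868) [heading=227, draw]
  RT 72: heading 227 -> 155
  PU: pen up
  -- iteration 2/4 --
  LT 74: heading 155 -> 229
  FD 14.1: (-28.172,-9.868) -> (-37.423,-20.509) [heading=229, move]
  RT 72: heading 229 -> 157
  PU: pen up
  -- iteration 3/4 --
  LT 74: heading 157 -> 231
  FD 14.1: (-37.423,-20.509) -> (-46.296,-31.467) [heading=231, move]
  RT 72: heading 231 -> 159
  PU: pen up
  -- iteration 4/4 --
  LT 74: heading 159 -> 233
  FD 14.1: (-46.296,-31.467) -> (-54.782,-42.728) [heading=233, move]
  RT 72: heading 233 -> 161
  PU: pen up
]
FD 11.4: (-54.782,-42.728) -> (-65.561,-39.017) [heading=161, move]
FD 9.3: (-65.561,-39.017) -> (-74.354,-35.989) [heading=161, move]
Final: pos=(-74.354,-35.989), heading=161, 2 segment(s) drawn

Segment endpoints: x in {-28.172, -18.556, -10}, y in {-9.868, 0.444, 9}
xmin=-28.172, ymin=-9.868, xmax=-10, ymax=9

Answer: -28.172 -9.868 -10 9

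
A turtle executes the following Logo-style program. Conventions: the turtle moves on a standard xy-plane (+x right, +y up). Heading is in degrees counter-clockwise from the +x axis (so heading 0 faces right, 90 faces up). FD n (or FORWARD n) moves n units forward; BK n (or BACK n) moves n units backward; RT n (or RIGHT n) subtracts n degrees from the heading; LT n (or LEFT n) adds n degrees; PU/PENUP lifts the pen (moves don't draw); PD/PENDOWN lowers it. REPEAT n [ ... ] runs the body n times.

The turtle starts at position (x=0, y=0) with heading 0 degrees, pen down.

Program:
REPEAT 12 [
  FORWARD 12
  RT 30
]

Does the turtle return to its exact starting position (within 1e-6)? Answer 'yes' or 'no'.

Answer: yes

Derivation:
Executing turtle program step by step:
Start: pos=(0,0), heading=0, pen down
REPEAT 12 [
  -- iteration 1/12 --
  FD 12: (0,0) -> (12,0) [heading=0, draw]
  RT 30: heading 0 -> 330
  -- iteration 2/12 --
  FD 12: (12,0) -> (22.392,-6) [heading=330, draw]
  RT 30: heading 330 -> 300
  -- iteration 3/12 --
  FD 12: (22.392,-6) -> (28.392,-16.392) [heading=300, draw]
  RT 30: heading 300 -> 270
  -- iteration 4/12 --
  FD 12: (28.392,-16.392) -> (28.392,-28.392) [heading=270, draw]
  RT 30: heading 270 -> 240
  -- iteration 5/12 --
  FD 12: (28.392,-28.392) -> (22.392,-38.785) [heading=240, draw]
  RT 30: heading 240 -> 210
  -- iteration 6/12 --
  FD 12: (22.392,-38.785) -> (12,-44.785) [heading=210, draw]
  RT 30: heading 210 -> 180
  -- iteration 7/12 --
  FD 12: (12,-44.785) -> (0,-44.785) [heading=180, draw]
  RT 30: heading 180 -> 150
  -- iteration 8/12 --
  FD 12: (0,-44.785) -> (-10.392,-38.785) [heading=150, draw]
  RT 30: heading 150 -> 120
  -- iteration 9/12 --
  FD 12: (-10.392,-38.785) -> (-16.392,-28.392) [heading=120, draw]
  RT 30: heading 120 -> 90
  -- iteration 10/12 --
  FD 12: (-16.392,-28.392) -> (-16.392,-16.392) [heading=90, draw]
  RT 30: heading 90 -> 60
  -- iteration 11/12 --
  FD 12: (-16.392,-16.392) -> (-10.392,-6) [heading=60, draw]
  RT 30: heading 60 -> 30
  -- iteration 12/12 --
  FD 12: (-10.392,-6) -> (0,0) [heading=30, draw]
  RT 30: heading 30 -> 0
]
Final: pos=(0,0), heading=0, 12 segment(s) drawn

Start position: (0, 0)
Final position: (0, 0)
Distance = 0; < 1e-6 -> CLOSED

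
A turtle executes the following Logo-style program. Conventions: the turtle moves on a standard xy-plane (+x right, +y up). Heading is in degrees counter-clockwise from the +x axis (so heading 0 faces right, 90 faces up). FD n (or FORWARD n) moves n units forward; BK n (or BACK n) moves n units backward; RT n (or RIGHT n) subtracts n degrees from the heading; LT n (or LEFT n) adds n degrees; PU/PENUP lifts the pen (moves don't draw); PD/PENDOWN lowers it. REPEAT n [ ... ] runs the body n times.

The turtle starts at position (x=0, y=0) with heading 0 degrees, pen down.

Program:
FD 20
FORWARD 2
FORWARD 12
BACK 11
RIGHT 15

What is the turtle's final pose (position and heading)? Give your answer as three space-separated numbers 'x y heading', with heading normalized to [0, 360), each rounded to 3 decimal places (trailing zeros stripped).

Executing turtle program step by step:
Start: pos=(0,0), heading=0, pen down
FD 20: (0,0) -> (20,0) [heading=0, draw]
FD 2: (20,0) -> (22,0) [heading=0, draw]
FD 12: (22,0) -> (34,0) [heading=0, draw]
BK 11: (34,0) -> (23,0) [heading=0, draw]
RT 15: heading 0 -> 345
Final: pos=(23,0), heading=345, 4 segment(s) drawn

Answer: 23 0 345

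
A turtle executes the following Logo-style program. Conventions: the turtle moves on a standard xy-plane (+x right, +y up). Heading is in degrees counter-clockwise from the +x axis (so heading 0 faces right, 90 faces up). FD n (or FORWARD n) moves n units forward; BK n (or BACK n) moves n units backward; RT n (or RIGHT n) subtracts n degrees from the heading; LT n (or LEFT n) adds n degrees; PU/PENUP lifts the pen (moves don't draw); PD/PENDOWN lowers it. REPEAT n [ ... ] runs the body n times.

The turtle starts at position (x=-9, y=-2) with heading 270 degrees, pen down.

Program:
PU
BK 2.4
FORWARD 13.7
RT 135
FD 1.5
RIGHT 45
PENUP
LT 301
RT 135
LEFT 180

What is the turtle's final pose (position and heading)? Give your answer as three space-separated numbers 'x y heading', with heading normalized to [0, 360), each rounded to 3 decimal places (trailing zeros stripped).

Executing turtle program step by step:
Start: pos=(-9,-2), heading=270, pen down
PU: pen up
BK 2.4: (-9,-2) -> (-9,0.4) [heading=270, move]
FD 13.7: (-9,0.4) -> (-9,-13.3) [heading=270, move]
RT 135: heading 270 -> 135
FD 1.5: (-9,-13.3) -> (-10.061,-12.239) [heading=135, move]
RT 45: heading 135 -> 90
PU: pen up
LT 301: heading 90 -> 31
RT 135: heading 31 -> 256
LT 180: heading 256 -> 76
Final: pos=(-10.061,-12.239), heading=76, 0 segment(s) drawn

Answer: -10.061 -12.239 76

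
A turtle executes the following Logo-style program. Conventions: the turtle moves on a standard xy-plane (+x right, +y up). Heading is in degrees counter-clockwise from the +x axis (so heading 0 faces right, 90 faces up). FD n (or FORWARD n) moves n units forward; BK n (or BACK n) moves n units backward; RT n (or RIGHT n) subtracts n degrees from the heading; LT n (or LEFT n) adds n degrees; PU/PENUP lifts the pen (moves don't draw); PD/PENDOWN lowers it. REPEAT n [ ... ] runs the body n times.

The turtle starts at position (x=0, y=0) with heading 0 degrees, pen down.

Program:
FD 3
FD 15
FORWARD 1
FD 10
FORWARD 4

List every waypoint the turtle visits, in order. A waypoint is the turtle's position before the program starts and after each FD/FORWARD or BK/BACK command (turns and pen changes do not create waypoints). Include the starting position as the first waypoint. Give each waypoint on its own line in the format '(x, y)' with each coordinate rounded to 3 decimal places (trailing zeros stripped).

Answer: (0, 0)
(3, 0)
(18, 0)
(19, 0)
(29, 0)
(33, 0)

Derivation:
Executing turtle program step by step:
Start: pos=(0,0), heading=0, pen down
FD 3: (0,0) -> (3,0) [heading=0, draw]
FD 15: (3,0) -> (18,0) [heading=0, draw]
FD 1: (18,0) -> (19,0) [heading=0, draw]
FD 10: (19,0) -> (29,0) [heading=0, draw]
FD 4: (29,0) -> (33,0) [heading=0, draw]
Final: pos=(33,0), heading=0, 5 segment(s) drawn
Waypoints (6 total):
(0, 0)
(3, 0)
(18, 0)
(19, 0)
(29, 0)
(33, 0)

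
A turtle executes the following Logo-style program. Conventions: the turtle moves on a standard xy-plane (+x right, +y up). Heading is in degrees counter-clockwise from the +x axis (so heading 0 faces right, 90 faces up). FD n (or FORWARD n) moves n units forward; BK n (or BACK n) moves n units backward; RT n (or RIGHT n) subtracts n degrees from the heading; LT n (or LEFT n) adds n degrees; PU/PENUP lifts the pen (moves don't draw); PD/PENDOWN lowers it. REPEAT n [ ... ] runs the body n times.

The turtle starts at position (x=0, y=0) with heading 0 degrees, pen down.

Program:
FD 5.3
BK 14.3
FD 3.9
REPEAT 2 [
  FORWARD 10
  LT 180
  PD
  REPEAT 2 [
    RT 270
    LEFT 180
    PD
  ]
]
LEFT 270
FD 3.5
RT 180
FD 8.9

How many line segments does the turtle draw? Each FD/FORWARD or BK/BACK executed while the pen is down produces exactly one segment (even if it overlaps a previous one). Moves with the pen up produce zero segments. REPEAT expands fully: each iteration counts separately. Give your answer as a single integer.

Answer: 7

Derivation:
Executing turtle program step by step:
Start: pos=(0,0), heading=0, pen down
FD 5.3: (0,0) -> (5.3,0) [heading=0, draw]
BK 14.3: (5.3,0) -> (-9,0) [heading=0, draw]
FD 3.9: (-9,0) -> (-5.1,0) [heading=0, draw]
REPEAT 2 [
  -- iteration 1/2 --
  FD 10: (-5.1,0) -> (4.9,0) [heading=0, draw]
  LT 180: heading 0 -> 180
  PD: pen down
  REPEAT 2 [
    -- iteration 1/2 --
    RT 270: heading 180 -> 270
    LT 180: heading 270 -> 90
    PD: pen down
    -- iteration 2/2 --
    RT 270: heading 90 -> 180
    LT 180: heading 180 -> 0
    PD: pen down
  ]
  -- iteration 2/2 --
  FD 10: (4.9,0) -> (14.9,0) [heading=0, draw]
  LT 180: heading 0 -> 180
  PD: pen down
  REPEAT 2 [
    -- iteration 1/2 --
    RT 270: heading 180 -> 270
    LT 180: heading 270 -> 90
    PD: pen down
    -- iteration 2/2 --
    RT 270: heading 90 -> 180
    LT 180: heading 180 -> 0
    PD: pen down
  ]
]
LT 270: heading 0 -> 270
FD 3.5: (14.9,0) -> (14.9,-3.5) [heading=270, draw]
RT 180: heading 270 -> 90
FD 8.9: (14.9,-3.5) -> (14.9,5.4) [heading=90, draw]
Final: pos=(14.9,5.4), heading=90, 7 segment(s) drawn
Segments drawn: 7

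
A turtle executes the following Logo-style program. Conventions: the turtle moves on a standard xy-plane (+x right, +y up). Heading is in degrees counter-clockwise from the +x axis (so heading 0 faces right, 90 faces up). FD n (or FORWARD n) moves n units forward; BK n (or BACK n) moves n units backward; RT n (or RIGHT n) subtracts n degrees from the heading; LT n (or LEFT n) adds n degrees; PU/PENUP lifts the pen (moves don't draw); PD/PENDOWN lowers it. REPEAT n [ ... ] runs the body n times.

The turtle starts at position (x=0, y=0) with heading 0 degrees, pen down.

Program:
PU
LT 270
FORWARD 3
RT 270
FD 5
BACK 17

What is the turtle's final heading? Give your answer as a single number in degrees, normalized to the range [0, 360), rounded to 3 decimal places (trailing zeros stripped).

Answer: 0

Derivation:
Executing turtle program step by step:
Start: pos=(0,0), heading=0, pen down
PU: pen up
LT 270: heading 0 -> 270
FD 3: (0,0) -> (0,-3) [heading=270, move]
RT 270: heading 270 -> 0
FD 5: (0,-3) -> (5,-3) [heading=0, move]
BK 17: (5,-3) -> (-12,-3) [heading=0, move]
Final: pos=(-12,-3), heading=0, 0 segment(s) drawn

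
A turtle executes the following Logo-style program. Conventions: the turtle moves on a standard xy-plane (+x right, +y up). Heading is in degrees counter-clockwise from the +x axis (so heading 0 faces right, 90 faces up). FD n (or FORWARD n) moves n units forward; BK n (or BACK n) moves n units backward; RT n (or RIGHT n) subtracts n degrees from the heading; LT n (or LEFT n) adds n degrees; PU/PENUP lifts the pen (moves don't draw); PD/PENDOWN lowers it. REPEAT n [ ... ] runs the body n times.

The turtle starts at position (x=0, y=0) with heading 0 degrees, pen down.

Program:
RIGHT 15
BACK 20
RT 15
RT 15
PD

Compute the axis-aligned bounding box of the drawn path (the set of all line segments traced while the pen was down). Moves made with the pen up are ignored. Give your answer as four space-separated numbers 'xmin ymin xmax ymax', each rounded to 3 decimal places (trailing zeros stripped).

Executing turtle program step by step:
Start: pos=(0,0), heading=0, pen down
RT 15: heading 0 -> 345
BK 20: (0,0) -> (-19.319,5.176) [heading=345, draw]
RT 15: heading 345 -> 330
RT 15: heading 330 -> 315
PD: pen down
Final: pos=(-19.319,5.176), heading=315, 1 segment(s) drawn

Segment endpoints: x in {-19.319, 0}, y in {0, 5.176}
xmin=-19.319, ymin=0, xmax=0, ymax=5.176

Answer: -19.319 0 0 5.176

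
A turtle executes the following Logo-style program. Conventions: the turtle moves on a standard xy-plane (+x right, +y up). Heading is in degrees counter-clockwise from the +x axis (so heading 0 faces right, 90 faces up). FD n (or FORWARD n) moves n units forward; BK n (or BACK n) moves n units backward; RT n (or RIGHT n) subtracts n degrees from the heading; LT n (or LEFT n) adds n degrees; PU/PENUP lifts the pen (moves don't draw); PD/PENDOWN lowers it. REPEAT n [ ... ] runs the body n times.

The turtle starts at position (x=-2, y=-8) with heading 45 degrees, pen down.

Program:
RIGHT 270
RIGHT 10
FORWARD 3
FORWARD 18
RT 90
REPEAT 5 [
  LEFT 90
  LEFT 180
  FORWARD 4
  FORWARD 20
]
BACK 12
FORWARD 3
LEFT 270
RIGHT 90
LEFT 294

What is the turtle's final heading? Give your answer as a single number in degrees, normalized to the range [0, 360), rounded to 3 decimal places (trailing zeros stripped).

Executing turtle program step by step:
Start: pos=(-2,-8), heading=45, pen down
RT 270: heading 45 -> 135
RT 10: heading 135 -> 125
FD 3: (-2,-8) -> (-3.721,-5.543) [heading=125, draw]
FD 18: (-3.721,-5.543) -> (-14.045,9.202) [heading=125, draw]
RT 90: heading 125 -> 35
REPEAT 5 [
  -- iteration 1/5 --
  LT 90: heading 35 -> 125
  LT 180: heading 125 -> 305
  FD 4: (-14.045,9.202) -> (-11.751,5.926) [heading=305, draw]
  FD 20: (-11.751,5.926) -> (-0.279,-10.457) [heading=305, draw]
  -- iteration 2/5 --
  LT 90: heading 305 -> 35
  LT 180: heading 35 -> 215
  FD 4: (-0.279,-10.457) -> (-3.556,-12.752) [heading=215, draw]
  FD 20: (-3.556,-12.752) -> (-19.939,-24.223) [heading=215, draw]
  -- iteration 3/5 --
  LT 90: heading 215 -> 305
  LT 180: heading 305 -> 125
  FD 4: (-19.939,-24.223) -> (-22.233,-20.947) [heading=125, draw]
  FD 20: (-22.233,-20.947) -> (-33.705,-4.564) [heading=125, draw]
  -- iteration 4/5 --
  LT 90: heading 125 -> 215
  LT 180: heading 215 -> 35
  FD 4: (-33.705,-4.564) -> (-30.428,-2.269) [heading=35, draw]
  FD 20: (-30.428,-2.269) -> (-14.045,9.202) [heading=35, draw]
  -- iteration 5/5 --
  LT 90: heading 35 -> 125
  LT 180: heading 125 -> 305
  FD 4: (-14.045,9.202) -> (-11.751,5.926) [heading=305, draw]
  FD 20: (-11.751,5.926) -> (-0.279,-10.457) [heading=305, draw]
]
BK 12: (-0.279,-10.457) -> (-7.162,-0.628) [heading=305, draw]
FD 3: (-7.162,-0.628) -> (-5.441,-3.085) [heading=305, draw]
LT 270: heading 305 -> 215
RT 90: heading 215 -> 125
LT 294: heading 125 -> 59
Final: pos=(-5.441,-3.085), heading=59, 14 segment(s) drawn

Answer: 59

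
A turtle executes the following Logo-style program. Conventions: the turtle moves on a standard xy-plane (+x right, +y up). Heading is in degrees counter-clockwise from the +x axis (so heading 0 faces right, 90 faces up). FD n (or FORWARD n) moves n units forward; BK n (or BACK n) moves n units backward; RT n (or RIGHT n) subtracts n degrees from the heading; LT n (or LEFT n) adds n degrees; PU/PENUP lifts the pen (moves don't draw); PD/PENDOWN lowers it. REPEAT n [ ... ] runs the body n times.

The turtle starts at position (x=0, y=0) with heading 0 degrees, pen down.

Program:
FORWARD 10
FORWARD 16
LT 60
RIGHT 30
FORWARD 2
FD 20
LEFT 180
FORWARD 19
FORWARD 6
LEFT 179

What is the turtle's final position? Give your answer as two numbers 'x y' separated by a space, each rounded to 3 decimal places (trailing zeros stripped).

Executing turtle program step by step:
Start: pos=(0,0), heading=0, pen down
FD 10: (0,0) -> (10,0) [heading=0, draw]
FD 16: (10,0) -> (26,0) [heading=0, draw]
LT 60: heading 0 -> 60
RT 30: heading 60 -> 30
FD 2: (26,0) -> (27.732,1) [heading=30, draw]
FD 20: (27.732,1) -> (45.053,11) [heading=30, draw]
LT 180: heading 30 -> 210
FD 19: (45.053,11) -> (28.598,1.5) [heading=210, draw]
FD 6: (28.598,1.5) -> (23.402,-1.5) [heading=210, draw]
LT 179: heading 210 -> 29
Final: pos=(23.402,-1.5), heading=29, 6 segment(s) drawn

Answer: 23.402 -1.5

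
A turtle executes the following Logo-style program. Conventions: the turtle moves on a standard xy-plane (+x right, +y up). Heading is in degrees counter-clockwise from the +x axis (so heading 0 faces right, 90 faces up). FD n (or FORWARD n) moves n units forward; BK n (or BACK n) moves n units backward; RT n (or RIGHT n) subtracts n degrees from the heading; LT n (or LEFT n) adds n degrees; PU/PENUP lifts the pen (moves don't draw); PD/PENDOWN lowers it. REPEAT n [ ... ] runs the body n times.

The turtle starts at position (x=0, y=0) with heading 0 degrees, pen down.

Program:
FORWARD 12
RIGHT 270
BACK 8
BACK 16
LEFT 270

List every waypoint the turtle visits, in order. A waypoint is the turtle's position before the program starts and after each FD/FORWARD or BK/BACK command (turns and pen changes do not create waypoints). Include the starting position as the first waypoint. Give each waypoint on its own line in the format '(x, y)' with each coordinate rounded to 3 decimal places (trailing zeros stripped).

Executing turtle program step by step:
Start: pos=(0,0), heading=0, pen down
FD 12: (0,0) -> (12,0) [heading=0, draw]
RT 270: heading 0 -> 90
BK 8: (12,0) -> (12,-8) [heading=90, draw]
BK 16: (12,-8) -> (12,-24) [heading=90, draw]
LT 270: heading 90 -> 0
Final: pos=(12,-24), heading=0, 3 segment(s) drawn
Waypoints (4 total):
(0, 0)
(12, 0)
(12, -8)
(12, -24)

Answer: (0, 0)
(12, 0)
(12, -8)
(12, -24)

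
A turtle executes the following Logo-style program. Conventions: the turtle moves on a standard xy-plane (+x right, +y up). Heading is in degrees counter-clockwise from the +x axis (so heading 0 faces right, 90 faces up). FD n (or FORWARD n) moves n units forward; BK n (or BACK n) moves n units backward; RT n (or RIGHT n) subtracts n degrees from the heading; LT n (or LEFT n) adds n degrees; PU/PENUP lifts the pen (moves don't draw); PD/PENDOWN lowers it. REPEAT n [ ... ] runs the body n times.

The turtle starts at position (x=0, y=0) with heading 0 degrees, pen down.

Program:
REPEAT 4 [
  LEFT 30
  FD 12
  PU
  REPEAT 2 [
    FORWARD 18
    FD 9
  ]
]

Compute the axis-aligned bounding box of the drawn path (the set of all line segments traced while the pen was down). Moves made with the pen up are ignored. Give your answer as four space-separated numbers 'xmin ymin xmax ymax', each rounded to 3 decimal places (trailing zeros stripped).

Executing turtle program step by step:
Start: pos=(0,0), heading=0, pen down
REPEAT 4 [
  -- iteration 1/4 --
  LT 30: heading 0 -> 30
  FD 12: (0,0) -> (10.392,6) [heading=30, draw]
  PU: pen up
  REPEAT 2 [
    -- iteration 1/2 --
    FD 18: (10.392,6) -> (25.981,15) [heading=30, move]
    FD 9: (25.981,15) -> (33.775,19.5) [heading=30, move]
    -- iteration 2/2 --
    FD 18: (33.775,19.5) -> (49.363,28.5) [heading=30, move]
    FD 9: (49.363,28.5) -> (57.158,33) [heading=30, move]
  ]
  -- iteration 2/4 --
  LT 30: heading 30 -> 60
  FD 12: (57.158,33) -> (63.158,43.392) [heading=60, move]
  PU: pen up
  REPEAT 2 [
    -- iteration 1/2 --
    FD 18: (63.158,43.392) -> (72.158,58.981) [heading=60, move]
    FD 9: (72.158,58.981) -> (76.658,66.775) [heading=60, move]
    -- iteration 2/2 --
    FD 18: (76.658,66.775) -> (85.658,82.363) [heading=60, move]
    FD 9: (85.658,82.363) -> (90.158,90.158) [heading=60, move]
  ]
  -- iteration 3/4 --
  LT 30: heading 60 -> 90
  FD 12: (90.158,90.158) -> (90.158,102.158) [heading=90, move]
  PU: pen up
  REPEAT 2 [
    -- iteration 1/2 --
    FD 18: (90.158,102.158) -> (90.158,120.158) [heading=90, move]
    FD 9: (90.158,120.158) -> (90.158,129.158) [heading=90, move]
    -- iteration 2/2 --
    FD 18: (90.158,129.158) -> (90.158,147.158) [heading=90, move]
    FD 9: (90.158,147.158) -> (90.158,156.158) [heading=90, move]
  ]
  -- iteration 4/4 --
  LT 30: heading 90 -> 120
  FD 12: (90.158,156.158) -> (84.158,166.55) [heading=120, move]
  PU: pen up
  REPEAT 2 [
    -- iteration 1/2 --
    FD 18: (84.158,166.55) -> (75.158,182.138) [heading=120, move]
    FD 9: (75.158,182.138) -> (70.658,189.933) [heading=120, move]
    -- iteration 2/2 --
    FD 18: (70.658,189.933) -> (61.658,205.521) [heading=120, move]
    FD 9: (61.658,205.521) -> (57.158,213.315) [heading=120, move]
  ]
]
Final: pos=(57.158,213.315), heading=120, 1 segment(s) drawn

Segment endpoints: x in {0, 10.392}, y in {0, 6}
xmin=0, ymin=0, xmax=10.392, ymax=6

Answer: 0 0 10.392 6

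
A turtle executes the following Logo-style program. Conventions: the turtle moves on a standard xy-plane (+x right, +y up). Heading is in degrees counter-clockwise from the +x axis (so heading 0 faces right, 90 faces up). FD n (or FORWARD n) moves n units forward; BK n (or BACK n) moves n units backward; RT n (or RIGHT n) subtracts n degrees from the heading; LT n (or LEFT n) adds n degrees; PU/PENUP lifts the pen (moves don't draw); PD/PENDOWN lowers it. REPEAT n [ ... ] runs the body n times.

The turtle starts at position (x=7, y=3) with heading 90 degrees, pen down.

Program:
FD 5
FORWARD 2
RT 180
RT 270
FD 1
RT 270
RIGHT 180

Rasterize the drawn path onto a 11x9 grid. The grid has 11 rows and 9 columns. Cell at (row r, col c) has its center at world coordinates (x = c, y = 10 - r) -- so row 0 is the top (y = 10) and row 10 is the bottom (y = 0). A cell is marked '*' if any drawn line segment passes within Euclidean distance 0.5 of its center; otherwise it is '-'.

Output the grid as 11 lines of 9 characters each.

Segment 0: (7,3) -> (7,8)
Segment 1: (7,8) -> (7,10)
Segment 2: (7,10) -> (8,10)

Answer: -------**
-------*-
-------*-
-------*-
-------*-
-------*-
-------*-
-------*-
---------
---------
---------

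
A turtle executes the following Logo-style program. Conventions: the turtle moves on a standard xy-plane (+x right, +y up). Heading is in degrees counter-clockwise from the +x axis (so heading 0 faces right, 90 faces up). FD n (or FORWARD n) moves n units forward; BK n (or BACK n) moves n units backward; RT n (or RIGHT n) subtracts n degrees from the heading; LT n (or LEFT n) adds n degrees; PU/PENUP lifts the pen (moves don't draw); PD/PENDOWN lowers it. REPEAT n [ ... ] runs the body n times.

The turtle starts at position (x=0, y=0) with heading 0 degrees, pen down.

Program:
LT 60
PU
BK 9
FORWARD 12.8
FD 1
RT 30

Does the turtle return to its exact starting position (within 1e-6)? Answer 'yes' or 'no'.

Executing turtle program step by step:
Start: pos=(0,0), heading=0, pen down
LT 60: heading 0 -> 60
PU: pen up
BK 9: (0,0) -> (-4.5,-7.794) [heading=60, move]
FD 12.8: (-4.5,-7.794) -> (1.9,3.291) [heading=60, move]
FD 1: (1.9,3.291) -> (2.4,4.157) [heading=60, move]
RT 30: heading 60 -> 30
Final: pos=(2.4,4.157), heading=30, 0 segment(s) drawn

Start position: (0, 0)
Final position: (2.4, 4.157)
Distance = 4.8; >= 1e-6 -> NOT closed

Answer: no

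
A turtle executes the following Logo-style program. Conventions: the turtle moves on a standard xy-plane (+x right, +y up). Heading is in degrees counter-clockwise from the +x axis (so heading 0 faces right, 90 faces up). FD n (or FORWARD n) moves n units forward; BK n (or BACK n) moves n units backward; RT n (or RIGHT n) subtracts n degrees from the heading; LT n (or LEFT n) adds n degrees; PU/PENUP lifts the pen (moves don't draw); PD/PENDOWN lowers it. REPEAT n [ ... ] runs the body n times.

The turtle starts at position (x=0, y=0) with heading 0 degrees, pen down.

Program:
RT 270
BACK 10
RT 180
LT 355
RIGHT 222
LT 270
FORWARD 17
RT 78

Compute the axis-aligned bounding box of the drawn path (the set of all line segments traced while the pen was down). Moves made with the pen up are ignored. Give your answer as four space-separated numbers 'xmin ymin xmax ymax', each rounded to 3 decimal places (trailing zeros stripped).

Answer: 0 -22.433 11.594 0

Derivation:
Executing turtle program step by step:
Start: pos=(0,0), heading=0, pen down
RT 270: heading 0 -> 90
BK 10: (0,0) -> (0,-10) [heading=90, draw]
RT 180: heading 90 -> 270
LT 355: heading 270 -> 265
RT 222: heading 265 -> 43
LT 270: heading 43 -> 313
FD 17: (0,-10) -> (11.594,-22.433) [heading=313, draw]
RT 78: heading 313 -> 235
Final: pos=(11.594,-22.433), heading=235, 2 segment(s) drawn

Segment endpoints: x in {0, 0, 11.594}, y in {-22.433, -10, 0}
xmin=0, ymin=-22.433, xmax=11.594, ymax=0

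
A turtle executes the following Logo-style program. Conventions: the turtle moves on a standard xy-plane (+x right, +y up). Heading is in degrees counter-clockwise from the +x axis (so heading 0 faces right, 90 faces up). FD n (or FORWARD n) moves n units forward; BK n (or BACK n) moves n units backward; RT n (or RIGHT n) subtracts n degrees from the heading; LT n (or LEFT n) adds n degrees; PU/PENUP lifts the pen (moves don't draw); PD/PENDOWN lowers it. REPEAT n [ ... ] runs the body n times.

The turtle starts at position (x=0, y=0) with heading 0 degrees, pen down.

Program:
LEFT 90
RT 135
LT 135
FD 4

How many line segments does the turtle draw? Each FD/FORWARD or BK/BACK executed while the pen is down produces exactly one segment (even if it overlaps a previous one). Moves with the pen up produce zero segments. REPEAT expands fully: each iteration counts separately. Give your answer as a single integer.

Executing turtle program step by step:
Start: pos=(0,0), heading=0, pen down
LT 90: heading 0 -> 90
RT 135: heading 90 -> 315
LT 135: heading 315 -> 90
FD 4: (0,0) -> (0,4) [heading=90, draw]
Final: pos=(0,4), heading=90, 1 segment(s) drawn
Segments drawn: 1

Answer: 1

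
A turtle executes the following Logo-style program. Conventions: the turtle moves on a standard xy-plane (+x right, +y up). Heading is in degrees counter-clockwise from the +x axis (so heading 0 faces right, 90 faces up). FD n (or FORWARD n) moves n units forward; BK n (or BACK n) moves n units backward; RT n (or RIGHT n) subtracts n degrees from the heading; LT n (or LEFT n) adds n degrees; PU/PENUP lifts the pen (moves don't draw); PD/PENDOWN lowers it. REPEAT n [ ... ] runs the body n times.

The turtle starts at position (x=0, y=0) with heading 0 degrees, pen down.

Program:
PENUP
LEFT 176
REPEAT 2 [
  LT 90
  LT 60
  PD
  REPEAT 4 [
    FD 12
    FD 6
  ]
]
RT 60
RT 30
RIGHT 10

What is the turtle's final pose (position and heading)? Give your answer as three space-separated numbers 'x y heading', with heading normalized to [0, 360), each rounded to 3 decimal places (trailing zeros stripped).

Executing turtle program step by step:
Start: pos=(0,0), heading=0, pen down
PU: pen up
LT 176: heading 0 -> 176
REPEAT 2 [
  -- iteration 1/2 --
  LT 90: heading 176 -> 266
  LT 60: heading 266 -> 326
  PD: pen down
  REPEAT 4 [
    -- iteration 1/4 --
    FD 12: (0,0) -> (9.948,-6.71) [heading=326, draw]
    FD 6: (9.948,-6.71) -> (14.923,-10.065) [heading=326, draw]
    -- iteration 2/4 --
    FD 12: (14.923,-10.065) -> (24.871,-16.776) [heading=326, draw]
    FD 6: (24.871,-16.776) -> (29.845,-20.131) [heading=326, draw]
    -- iteration 3/4 --
    FD 12: (29.845,-20.131) -> (39.794,-26.841) [heading=326, draw]
    FD 6: (39.794,-26.841) -> (44.768,-30.196) [heading=326, draw]
    -- iteration 4/4 --
    FD 12: (44.768,-30.196) -> (54.716,-36.907) [heading=326, draw]
    FD 6: (54.716,-36.907) -> (59.691,-40.262) [heading=326, draw]
  ]
  -- iteration 2/2 --
  LT 90: heading 326 -> 56
  LT 60: heading 56 -> 116
  PD: pen down
  REPEAT 4 [
    -- iteration 1/4 --
    FD 12: (59.691,-40.262) -> (54.43,-29.476) [heading=116, draw]
    FD 6: (54.43,-29.476) -> (51.8,-24.084) [heading=116, draw]
    -- iteration 2/4 --
    FD 12: (51.8,-24.084) -> (46.54,-13.298) [heading=116, draw]
    FD 6: (46.54,-13.298) -> (43.909,-7.905) [heading=116, draw]
    -- iteration 3/4 --
    FD 12: (43.909,-7.905) -> (38.649,2.88) [heading=116, draw]
    FD 6: (38.649,2.88) -> (36.019,8.273) [heading=116, draw]
    -- iteration 4/4 --
    FD 12: (36.019,8.273) -> (30.758,19.059) [heading=116, draw]
    FD 6: (30.758,19.059) -> (28.128,24.451) [heading=116, draw]
  ]
]
RT 60: heading 116 -> 56
RT 30: heading 56 -> 26
RT 10: heading 26 -> 16
Final: pos=(28.128,24.451), heading=16, 16 segment(s) drawn

Answer: 28.128 24.451 16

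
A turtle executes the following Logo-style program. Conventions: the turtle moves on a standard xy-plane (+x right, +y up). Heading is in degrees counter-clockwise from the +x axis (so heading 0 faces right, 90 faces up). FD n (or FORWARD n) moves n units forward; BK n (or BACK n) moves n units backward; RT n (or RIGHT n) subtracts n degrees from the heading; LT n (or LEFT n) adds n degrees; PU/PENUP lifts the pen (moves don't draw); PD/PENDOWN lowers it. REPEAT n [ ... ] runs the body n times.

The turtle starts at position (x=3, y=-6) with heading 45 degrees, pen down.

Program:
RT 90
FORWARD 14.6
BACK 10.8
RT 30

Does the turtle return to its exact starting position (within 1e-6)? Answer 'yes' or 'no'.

Answer: no

Derivation:
Executing turtle program step by step:
Start: pos=(3,-6), heading=45, pen down
RT 90: heading 45 -> 315
FD 14.6: (3,-6) -> (13.324,-16.324) [heading=315, draw]
BK 10.8: (13.324,-16.324) -> (5.687,-8.687) [heading=315, draw]
RT 30: heading 315 -> 285
Final: pos=(5.687,-8.687), heading=285, 2 segment(s) drawn

Start position: (3, -6)
Final position: (5.687, -8.687)
Distance = 3.8; >= 1e-6 -> NOT closed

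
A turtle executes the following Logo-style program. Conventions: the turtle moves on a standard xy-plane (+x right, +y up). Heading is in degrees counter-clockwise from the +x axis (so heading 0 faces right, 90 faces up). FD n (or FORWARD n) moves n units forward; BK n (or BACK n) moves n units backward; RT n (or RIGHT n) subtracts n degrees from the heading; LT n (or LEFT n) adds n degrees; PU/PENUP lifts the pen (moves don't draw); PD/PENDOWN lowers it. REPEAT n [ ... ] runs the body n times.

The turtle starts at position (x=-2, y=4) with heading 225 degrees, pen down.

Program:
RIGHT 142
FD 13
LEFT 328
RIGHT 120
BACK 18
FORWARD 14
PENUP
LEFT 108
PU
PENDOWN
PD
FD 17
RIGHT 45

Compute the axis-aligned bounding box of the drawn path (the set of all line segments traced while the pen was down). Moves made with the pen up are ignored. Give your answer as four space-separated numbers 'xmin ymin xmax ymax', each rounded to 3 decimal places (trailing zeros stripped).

Executing turtle program step by step:
Start: pos=(-2,4), heading=225, pen down
RT 142: heading 225 -> 83
FD 13: (-2,4) -> (-0.416,16.903) [heading=83, draw]
LT 328: heading 83 -> 51
RT 120: heading 51 -> 291
BK 18: (-0.416,16.903) -> (-6.866,33.708) [heading=291, draw]
FD 14: (-6.866,33.708) -> (-1.849,20.637) [heading=291, draw]
PU: pen up
LT 108: heading 291 -> 39
PU: pen up
PD: pen down
PD: pen down
FD 17: (-1.849,20.637) -> (11.362,31.336) [heading=39, draw]
RT 45: heading 39 -> 354
Final: pos=(11.362,31.336), heading=354, 4 segment(s) drawn

Segment endpoints: x in {-6.866, -2, -1.849, -0.416, 11.362}, y in {4, 16.903, 20.637, 31.336, 33.708}
xmin=-6.866, ymin=4, xmax=11.362, ymax=33.708

Answer: -6.866 4 11.362 33.708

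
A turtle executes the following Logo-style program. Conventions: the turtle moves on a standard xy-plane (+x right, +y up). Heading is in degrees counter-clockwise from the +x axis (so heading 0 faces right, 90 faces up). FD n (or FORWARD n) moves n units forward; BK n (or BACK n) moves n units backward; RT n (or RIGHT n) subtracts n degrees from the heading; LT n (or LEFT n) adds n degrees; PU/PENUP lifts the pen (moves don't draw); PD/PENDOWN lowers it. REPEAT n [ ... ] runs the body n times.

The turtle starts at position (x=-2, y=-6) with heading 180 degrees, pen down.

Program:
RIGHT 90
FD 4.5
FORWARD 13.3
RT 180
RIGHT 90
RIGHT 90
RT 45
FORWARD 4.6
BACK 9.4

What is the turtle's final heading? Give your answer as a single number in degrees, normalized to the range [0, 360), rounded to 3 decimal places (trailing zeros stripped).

Answer: 45

Derivation:
Executing turtle program step by step:
Start: pos=(-2,-6), heading=180, pen down
RT 90: heading 180 -> 90
FD 4.5: (-2,-6) -> (-2,-1.5) [heading=90, draw]
FD 13.3: (-2,-1.5) -> (-2,11.8) [heading=90, draw]
RT 180: heading 90 -> 270
RT 90: heading 270 -> 180
RT 90: heading 180 -> 90
RT 45: heading 90 -> 45
FD 4.6: (-2,11.8) -> (1.253,15.053) [heading=45, draw]
BK 9.4: (1.253,15.053) -> (-5.394,8.406) [heading=45, draw]
Final: pos=(-5.394,8.406), heading=45, 4 segment(s) drawn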